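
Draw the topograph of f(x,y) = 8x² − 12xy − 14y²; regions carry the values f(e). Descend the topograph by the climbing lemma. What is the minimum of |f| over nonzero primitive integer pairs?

descent: ρ → (-14,12,8)  [lands on river]
river: ρ → (8,20,-6)
river: ρ → (-6,16,14)
river: ρ → (14,12,-8)
river: ρ → (-8,20,6)
river: ρ → (6,16,-14)
closes: descent 1, river 6
min |a| on river = 6

6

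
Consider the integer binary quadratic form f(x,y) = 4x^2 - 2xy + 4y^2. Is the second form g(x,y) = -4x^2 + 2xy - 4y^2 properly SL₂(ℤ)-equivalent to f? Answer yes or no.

D₁ = -60, D₂ = -60
f: flip: (4,-2,4)→(4,2,4)
f: reduced (well bottom): (4,2,4) with a≤c, −a<b≤a
g is negative-definite; reduce −g:
−g: flip: (4,-2,4)→(4,2,4)
−g: reduced (well bottom): (4,2,4) with a≤c, −a<b≤a
flip sign back: reduced form of g is (-4,-2,-4)
reduced forms (4, 2, 4) vs (-4, -2, -4) ⇒ inequivalent

no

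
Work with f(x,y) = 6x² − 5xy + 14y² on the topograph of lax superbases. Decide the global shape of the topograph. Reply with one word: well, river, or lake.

D = b²−4ac = (-5)² − 4·6·14 = -311
D < 0 ⇒ definite ⇒ every region one sign ⇒ single well

well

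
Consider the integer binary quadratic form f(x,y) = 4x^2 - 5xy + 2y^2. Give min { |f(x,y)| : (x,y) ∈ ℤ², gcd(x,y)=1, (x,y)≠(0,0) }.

translate: b→3 (≡-5 mod 8), so (4,-5,2)→(4,3,1)
flip: (4,3,1)→(1,-3,4)
translate: b→1 (≡-3 mod 2), so (1,-3,4)→(1,1,2)
reduced (well bottom): (1,1,2) with a≤c, −a<b≤a
well minimum = a = 1

1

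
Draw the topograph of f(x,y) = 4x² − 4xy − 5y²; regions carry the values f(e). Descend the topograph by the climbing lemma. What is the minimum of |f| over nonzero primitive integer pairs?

descent: ρ → (-5,4,4)  [lands on river]
river: ρ → (4,4,-5)
river: ρ → (-5,6,3)
river: ρ → (3,6,-5)
closes: descent 1, river 4
min |a| on river = 3

3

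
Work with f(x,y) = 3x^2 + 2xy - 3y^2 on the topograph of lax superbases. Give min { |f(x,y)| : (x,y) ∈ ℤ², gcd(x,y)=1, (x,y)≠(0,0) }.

river: ρ → (-3,4,2)
river: ρ → (2,4,-3)
river: ρ → (-3,2,3)
river: ρ → (3,4,-2)
river: ρ → (-2,4,3)
river: ρ → (3,2,-3)
closes: descent 0, river 6
min |a| on river = 2

2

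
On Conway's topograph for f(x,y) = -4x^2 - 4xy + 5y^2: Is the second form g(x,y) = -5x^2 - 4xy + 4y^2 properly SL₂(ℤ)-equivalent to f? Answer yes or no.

D₁ = 96, D₂ = 96
river cycle of f (length 4): (5, 4, -4), (-4, 4, 5), (5, 6, -3), (-3, 6, 5)
river cycle of g (length 4): (4, 4, -5), (-5, 6, 3), (3, 6, -5), (-5, 4, 4)
cycles differ ⇒ inequivalent

no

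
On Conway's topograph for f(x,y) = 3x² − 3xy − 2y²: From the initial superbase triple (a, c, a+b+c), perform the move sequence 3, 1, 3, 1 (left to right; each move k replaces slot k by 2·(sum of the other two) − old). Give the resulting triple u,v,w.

start (3,-2,-2) = (f(1,0),f(0,1),f(1,1))
replace slot 3: 2·(3+(-2)) − (-2) = 4 → (3,-2,4)
replace slot 1: 2·((-2)+4) − 3 = 1 → (1,-2,4)
replace slot 3: 2·(1+(-2)) − 4 = -6 → (1,-2,-6)
replace slot 1: 2·((-2)+(-6)) − 1 = -17 → (-17,-2,-6)

-17,-2,-6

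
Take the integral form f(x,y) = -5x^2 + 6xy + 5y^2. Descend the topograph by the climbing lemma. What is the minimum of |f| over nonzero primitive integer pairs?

river: ρ → (5,4,-6)
river: ρ → (-6,8,3)
river: ρ → (3,10,-3)
river: ρ → (-3,8,6)
river: ρ → (6,4,-5)
river: ρ → (-5,6,5)
closes: descent 0, river 6
min |a| on river = 3

3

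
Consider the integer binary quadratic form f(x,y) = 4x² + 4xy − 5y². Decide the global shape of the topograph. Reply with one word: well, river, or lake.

D = b²−4ac = 4² − 4·4·(-5) = 96
D > 0 non-square ⇒ indefinite ⇒ periodic river

river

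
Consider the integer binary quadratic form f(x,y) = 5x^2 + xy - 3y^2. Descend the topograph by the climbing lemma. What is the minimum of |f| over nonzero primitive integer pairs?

descent: ρ → (-3,5,3)  [lands on river]
river: ρ → (3,7,-1)
river: ρ → (-1,7,3)
river: ρ → (3,5,-3)
river: ρ → (-3,7,1)
river: ρ → (1,7,-3)
closes: descent 1, river 6
min |a| on river = 1

1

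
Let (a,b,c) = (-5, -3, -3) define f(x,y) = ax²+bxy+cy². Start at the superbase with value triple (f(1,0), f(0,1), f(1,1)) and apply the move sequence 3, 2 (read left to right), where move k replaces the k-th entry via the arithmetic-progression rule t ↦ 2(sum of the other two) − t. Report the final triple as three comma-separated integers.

start (-5,-3,-11) = (f(1,0),f(0,1),f(1,1))
replace slot 3: 2·((-5)+(-3)) − (-11) = -5 → (-5,-3,-5)
replace slot 2: 2·((-5)+(-5)) − (-3) = -17 → (-5,-17,-5)

-5,-17,-5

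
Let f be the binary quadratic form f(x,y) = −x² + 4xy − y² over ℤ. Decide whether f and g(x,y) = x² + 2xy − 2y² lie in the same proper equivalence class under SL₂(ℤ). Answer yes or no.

D₁ = 12, D₂ = 12
river cycle of f (length 2): (-1, 2, 2), (2, 2, -1)
river cycle of g (length 2): (-2, 2, 1), (1, 2, -2)
cycles differ ⇒ inequivalent

no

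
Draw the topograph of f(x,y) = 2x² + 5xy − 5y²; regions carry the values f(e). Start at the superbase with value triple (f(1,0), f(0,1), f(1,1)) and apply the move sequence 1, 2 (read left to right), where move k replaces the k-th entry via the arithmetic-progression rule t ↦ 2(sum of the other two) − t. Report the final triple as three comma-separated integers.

start (2,-5,2) = (f(1,0),f(0,1),f(1,1))
replace slot 1: 2·((-5)+2) − 2 = -8 → (-8,-5,2)
replace slot 2: 2·((-8)+2) − (-5) = -7 → (-8,-7,2)

-8,-7,2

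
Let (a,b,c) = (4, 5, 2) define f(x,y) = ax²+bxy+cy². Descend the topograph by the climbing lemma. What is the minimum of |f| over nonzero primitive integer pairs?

translate: b→-3 (≡5 mod 8), so (4,5,2)→(4,-3,1)
flip: (4,-3,1)→(1,3,4)
translate: b→1 (≡3 mod 2), so (1,3,4)→(1,1,2)
reduced (well bottom): (1,1,2) with a≤c, −a<b≤a
well minimum = a = 1

1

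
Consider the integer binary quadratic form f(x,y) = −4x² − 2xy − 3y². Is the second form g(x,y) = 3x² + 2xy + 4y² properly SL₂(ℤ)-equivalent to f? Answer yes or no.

D₁ = -44, D₂ = -44
f is negative-definite; reduce −f:
−f: flip: (4,2,3)→(3,-2,4)
−f: reduced (well bottom): (3,-2,4) with a≤c, −a<b≤a
flip sign back: reduced form of f is (-3,2,-4)
g: reduced (well bottom): (3,2,4) with a≤c, −a<b≤a
reduced forms (-3, 2, -4) vs (3, 2, 4) ⇒ inequivalent

no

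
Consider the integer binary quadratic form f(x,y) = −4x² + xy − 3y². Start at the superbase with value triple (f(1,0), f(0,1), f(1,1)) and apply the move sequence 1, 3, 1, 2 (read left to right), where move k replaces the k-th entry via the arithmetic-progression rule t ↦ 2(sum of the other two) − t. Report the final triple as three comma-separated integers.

start (-4,-3,-6) = (f(1,0),f(0,1),f(1,1))
replace slot 1: 2·((-3)+(-6)) − (-4) = -14 → (-14,-3,-6)
replace slot 3: 2·((-14)+(-3)) − (-6) = -28 → (-14,-3,-28)
replace slot 1: 2·((-3)+(-28)) − (-14) = -48 → (-48,-3,-28)
replace slot 2: 2·((-48)+(-28)) − (-3) = -149 → (-48,-149,-28)

-48,-149,-28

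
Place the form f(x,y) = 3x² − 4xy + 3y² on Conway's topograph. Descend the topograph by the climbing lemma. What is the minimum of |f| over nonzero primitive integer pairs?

translate: b→2 (≡-4 mod 6), so (3,-4,3)→(3,2,2)
flip: (3,2,2)→(2,-2,3)
translate: b→2 (≡-2 mod 4), so (2,-2,3)→(2,2,3)
reduced (well bottom): (2,2,3) with a≤c, −a<b≤a
well minimum = a = 2

2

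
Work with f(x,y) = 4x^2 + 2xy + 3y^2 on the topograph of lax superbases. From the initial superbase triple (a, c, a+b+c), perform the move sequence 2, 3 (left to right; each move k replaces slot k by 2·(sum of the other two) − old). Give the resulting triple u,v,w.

start (4,3,9) = (f(1,0),f(0,1),f(1,1))
replace slot 2: 2·(4+9) − 3 = 23 → (4,23,9)
replace slot 3: 2·(4+23) − 9 = 45 → (4,23,45)

4,23,45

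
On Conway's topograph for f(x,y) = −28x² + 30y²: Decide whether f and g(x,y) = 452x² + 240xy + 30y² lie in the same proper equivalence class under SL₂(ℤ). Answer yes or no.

D₁ = 3360, D₂ = 3360
river cycle of f (length 2): (-28, 56, 2), (2, 56, -28)
river cycle of g (length 2): (-28, 56, 2), (2, 56, -28)
cycles coincide ⇒ equivalent

yes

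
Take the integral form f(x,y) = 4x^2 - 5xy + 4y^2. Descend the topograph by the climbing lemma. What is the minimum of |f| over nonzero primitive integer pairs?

translate: b→3 (≡-5 mod 8), so (4,-5,4)→(4,3,3)
flip: (4,3,3)→(3,-3,4)
translate: b→3 (≡-3 mod 6), so (3,-3,4)→(3,3,4)
reduced (well bottom): (3,3,4) with a≤c, −a<b≤a
well minimum = a = 3

3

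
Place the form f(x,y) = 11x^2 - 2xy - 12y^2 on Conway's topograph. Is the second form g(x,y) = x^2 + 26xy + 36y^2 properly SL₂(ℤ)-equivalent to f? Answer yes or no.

D₁ = 532, D₂ = 532
river cycle of f (length 16): (-12, 2, 11), (11, 20, -3), (-3, 22, 4), (4, 18, -13), (-13, 8, 9), (9, 10, -12), (-12, 14, 7), (7, 14, -12), (-12, 10, 9), (9, 8, -13), … (6 more)
river cycle of g (length 16): (1, 22, -12), (-12, 2, 11), (11, 20, -3), (-3, 22, 4), (4, 18, -13), (-13, 8, 9), (9, 10, -12), (-12, 14, 7), (7, 14, -12), (-12, 10, 9), … (6 more)
cycles coincide ⇒ equivalent

yes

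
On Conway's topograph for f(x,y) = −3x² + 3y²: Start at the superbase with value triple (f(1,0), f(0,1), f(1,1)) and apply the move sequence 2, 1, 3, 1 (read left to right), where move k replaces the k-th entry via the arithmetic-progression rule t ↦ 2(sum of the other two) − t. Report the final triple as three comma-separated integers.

start (-3,3,0) = (f(1,0),f(0,1),f(1,1))
replace slot 2: 2·((-3)+0) − 3 = -9 → (-3,-9,0)
replace slot 1: 2·((-9)+0) − (-3) = -15 → (-15,-9,0)
replace slot 3: 2·((-15)+(-9)) − 0 = -48 → (-15,-9,-48)
replace slot 1: 2·((-9)+(-48)) − (-15) = -99 → (-99,-9,-48)

-99,-9,-48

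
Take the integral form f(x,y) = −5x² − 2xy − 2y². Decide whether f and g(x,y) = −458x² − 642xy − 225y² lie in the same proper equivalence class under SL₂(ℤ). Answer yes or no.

D₁ = -36, D₂ = -36
f is negative-definite; reduce −f:
−f: flip: (5,2,2)→(2,-2,5)
−f: translate: b→2 (≡-2 mod 4), so (2,-2,5)→(2,2,5)
−f: reduced (well bottom): (2,2,5) with a≤c, −a<b≤a
flip sign back: reduced form of f is (-2,-2,-5)
g is negative-definite; reduce −g:
−g: translate: b→-274 (≡642 mod 916), so (458,642,225)→(458,-274,41)
−g: flip: (458,-274,41)→(41,274,458)
−g: translate: b→28 (≡274 mod 82), so (41,274,458)→(41,28,5)
−g: flip: (41,28,5)→(5,-28,41)
−g: translate: b→2 (≡-28 mod 10), so (5,-28,41)→(5,2,2)
−g: flip: (5,2,2)→(2,-2,5)
−g: translate: b→2 (≡-2 mod 4), so (2,-2,5)→(2,2,5)
−g: reduced (well bottom): (2,2,5) with a≤c, −a<b≤a
flip sign back: reduced form of g is (-2,-2,-5)
reduced forms (-2, -2, -5) vs (-2, -2, -5) ⇒ equivalent

yes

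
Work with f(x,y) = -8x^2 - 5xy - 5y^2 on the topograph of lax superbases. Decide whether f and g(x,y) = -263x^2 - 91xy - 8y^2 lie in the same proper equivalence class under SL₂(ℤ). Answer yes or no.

D₁ = -135, D₂ = -135
f is negative-definite; reduce −f:
−f: flip: (8,5,5)→(5,-5,8)
−f: translate: b→5 (≡-5 mod 10), so (5,-5,8)→(5,5,8)
−f: reduced (well bottom): (5,5,8) with a≤c, −a<b≤a
flip sign back: reduced form of f is (-5,-5,-8)
g is negative-definite; reduce −g:
−g: flip: (263,91,8)→(8,-91,263)
−g: translate: b→5 (≡-91 mod 16), so (8,-91,263)→(8,5,5)
−g: flip: (8,5,5)→(5,-5,8)
−g: translate: b→5 (≡-5 mod 10), so (5,-5,8)→(5,5,8)
−g: reduced (well bottom): (5,5,8) with a≤c, −a<b≤a
flip sign back: reduced form of g is (-5,-5,-8)
reduced forms (-5, -5, -8) vs (-5, -5, -8) ⇒ equivalent

yes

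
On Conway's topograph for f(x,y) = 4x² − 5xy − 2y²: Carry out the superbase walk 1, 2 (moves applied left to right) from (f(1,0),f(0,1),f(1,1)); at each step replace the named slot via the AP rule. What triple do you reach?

start (4,-2,-3) = (f(1,0),f(0,1),f(1,1))
replace slot 1: 2·((-2)+(-3)) − 4 = -14 → (-14,-2,-3)
replace slot 2: 2·((-14)+(-3)) − (-2) = -32 → (-14,-32,-3)

-14,-32,-3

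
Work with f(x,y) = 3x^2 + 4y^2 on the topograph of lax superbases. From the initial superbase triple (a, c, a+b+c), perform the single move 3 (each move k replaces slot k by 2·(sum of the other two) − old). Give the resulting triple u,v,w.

start (3,4,7) = (f(1,0),f(0,1),f(1,1))
replace slot 3: 2·(3+4) − 7 = 7 → (3,4,7)

3,4,7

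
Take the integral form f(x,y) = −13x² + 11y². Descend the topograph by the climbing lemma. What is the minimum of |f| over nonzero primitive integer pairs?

descent: ρ → (11,22,-2)  [lands on river]
river: ρ → (-2,22,11)
closes: descent 1, river 2
min |a| on river = 2

2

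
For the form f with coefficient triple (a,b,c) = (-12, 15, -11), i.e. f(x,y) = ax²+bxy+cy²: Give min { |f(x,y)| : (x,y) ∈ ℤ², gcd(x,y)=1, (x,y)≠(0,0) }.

translate: b→9 (≡-15 mod 24), so (12,-15,11)→(12,9,8)
flip: (12,9,8)→(8,-9,12)
translate: b→7 (≡-9 mod 16), so (8,-9,12)→(8,7,11)
reduced (well bottom): (8,7,11) with a≤c, −a<b≤a
well minimum |f| = |-8| = 8 (negative-definite)

8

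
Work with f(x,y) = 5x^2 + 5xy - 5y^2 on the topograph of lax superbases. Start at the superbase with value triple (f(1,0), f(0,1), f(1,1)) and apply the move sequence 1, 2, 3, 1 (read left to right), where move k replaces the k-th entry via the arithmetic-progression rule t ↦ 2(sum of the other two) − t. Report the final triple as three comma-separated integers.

start (5,-5,5) = (f(1,0),f(0,1),f(1,1))
replace slot 1: 2·((-5)+5) − 5 = -5 → (-5,-5,5)
replace slot 2: 2·((-5)+5) − (-5) = 5 → (-5,5,5)
replace slot 3: 2·((-5)+5) − 5 = -5 → (-5,5,-5)
replace slot 1: 2·(5+(-5)) − (-5) = 5 → (5,5,-5)

5,5,-5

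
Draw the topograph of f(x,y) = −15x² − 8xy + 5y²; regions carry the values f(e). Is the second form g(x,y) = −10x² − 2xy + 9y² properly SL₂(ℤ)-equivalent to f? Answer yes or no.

D₁ = 364, D₂ = 364
river cycle of f (length 8): (5, 18, -2), (-2, 18, 5), (5, 12, -11), (-11, 10, 6), (6, 14, -7), (-7, 14, 6), (6, 10, -11), (-11, 12, 5)
river cycle of g (length 8): (9, 2, -10), (-10, 18, 1), (1, 18, -10), (-10, 2, 9), (9, 16, -3), (-3, 14, 14), (14, 14, -3), (-3, 16, 9)
cycles differ ⇒ inequivalent

no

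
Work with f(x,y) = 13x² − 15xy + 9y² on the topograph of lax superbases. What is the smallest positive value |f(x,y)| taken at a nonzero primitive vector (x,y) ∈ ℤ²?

translate: b→11 (≡-15 mod 26), so (13,-15,9)→(13,11,7)
flip: (13,11,7)→(7,-11,13)
translate: b→3 (≡-11 mod 14), so (7,-11,13)→(7,3,9)
reduced (well bottom): (7,3,9) with a≤c, −a<b≤a
well minimum = a = 7

7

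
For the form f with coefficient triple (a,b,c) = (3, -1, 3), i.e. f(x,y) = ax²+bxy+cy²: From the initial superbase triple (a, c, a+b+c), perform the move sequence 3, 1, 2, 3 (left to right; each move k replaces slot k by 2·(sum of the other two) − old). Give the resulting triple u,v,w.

start (3,3,5) = (f(1,0),f(0,1),f(1,1))
replace slot 3: 2·(3+3) − 5 = 7 → (3,3,7)
replace slot 1: 2·(3+7) − 3 = 17 → (17,3,7)
replace slot 2: 2·(17+7) − 3 = 45 → (17,45,7)
replace slot 3: 2·(17+45) − 7 = 117 → (17,45,117)

17,45,117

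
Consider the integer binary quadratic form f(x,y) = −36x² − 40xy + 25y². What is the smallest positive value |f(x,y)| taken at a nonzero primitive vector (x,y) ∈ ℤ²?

descent: ρ → (25,40,-36)  [lands on river]
river: ρ → (-36,32,29)
river: ρ → (29,26,-39)
river: ρ → (-39,52,16)
river: ρ → (16,44,-51)
river: ρ → (-51,58,9)
river: ρ → (9,68,-16)
river: ρ → (-16,60,25)
closes: descent 1, river 8
min |a| on river = 9

9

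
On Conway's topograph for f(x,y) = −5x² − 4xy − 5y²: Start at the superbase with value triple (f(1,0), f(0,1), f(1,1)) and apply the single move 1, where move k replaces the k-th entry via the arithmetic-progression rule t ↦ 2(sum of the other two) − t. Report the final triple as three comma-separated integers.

start (-5,-5,-14) = (f(1,0),f(0,1),f(1,1))
replace slot 1: 2·((-5)+(-14)) − (-5) = -33 → (-33,-5,-14)

-33,-5,-14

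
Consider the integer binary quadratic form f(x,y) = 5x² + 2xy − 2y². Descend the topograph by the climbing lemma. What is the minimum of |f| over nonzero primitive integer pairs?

descent: ρ → (-2,6,1)  [lands on river]
river: ρ → (1,6,-2)
closes: descent 1, river 2
min |a| on river = 1

1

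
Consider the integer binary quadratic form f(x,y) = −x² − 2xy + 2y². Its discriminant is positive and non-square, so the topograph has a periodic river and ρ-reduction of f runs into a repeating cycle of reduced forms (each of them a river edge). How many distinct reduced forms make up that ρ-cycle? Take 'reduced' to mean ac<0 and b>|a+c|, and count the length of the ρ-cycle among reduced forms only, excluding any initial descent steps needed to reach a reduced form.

D = 12, ⌊√D⌋ = 3
descent: ρ → (2,2,-1)  [lands on river]
river: ρ → (-1,2,2)
ρ-cycle length = 2 (tail of 1 descent step not counted)

2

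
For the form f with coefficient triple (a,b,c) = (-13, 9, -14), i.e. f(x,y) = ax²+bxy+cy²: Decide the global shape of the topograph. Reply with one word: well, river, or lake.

D = b²−4ac = 9² − 4·(-13)·(-14) = -647
D < 0 ⇒ definite ⇒ every region one sign ⇒ single well

well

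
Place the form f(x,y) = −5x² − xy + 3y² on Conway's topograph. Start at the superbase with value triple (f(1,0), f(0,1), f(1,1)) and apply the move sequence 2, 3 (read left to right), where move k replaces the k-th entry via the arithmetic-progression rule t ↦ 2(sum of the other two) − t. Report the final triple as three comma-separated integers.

start (-5,3,-3) = (f(1,0),f(0,1),f(1,1))
replace slot 2: 2·((-5)+(-3)) − 3 = -19 → (-5,-19,-3)
replace slot 3: 2·((-5)+(-19)) − (-3) = -45 → (-5,-19,-45)

-5,-19,-45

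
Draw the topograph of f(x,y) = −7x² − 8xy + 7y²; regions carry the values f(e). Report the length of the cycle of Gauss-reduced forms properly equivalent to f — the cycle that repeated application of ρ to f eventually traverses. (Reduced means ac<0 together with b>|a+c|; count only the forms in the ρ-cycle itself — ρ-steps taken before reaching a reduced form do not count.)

D = 260, ⌊√D⌋ = 16
descent: ρ → (7,8,-7)  [lands on river]
river: ρ → (-7,6,8)
river: ρ → (8,10,-5)
river: ρ → (-5,10,8)
river: ρ → (8,6,-7)
river: ρ → (-7,8,7)
river: ρ → (7,6,-8)
river: ρ → (-8,10,5)
river: ρ → (5,10,-8)
river: ρ → (-8,6,7)
ρ-cycle length = 10 (tail of 1 descent step not counted)

10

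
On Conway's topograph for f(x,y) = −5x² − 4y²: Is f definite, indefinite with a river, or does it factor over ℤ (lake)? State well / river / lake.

D = b²−4ac = 0² − 4·(-5)·(-4) = -80
D < 0 ⇒ definite ⇒ every region one sign ⇒ single well

well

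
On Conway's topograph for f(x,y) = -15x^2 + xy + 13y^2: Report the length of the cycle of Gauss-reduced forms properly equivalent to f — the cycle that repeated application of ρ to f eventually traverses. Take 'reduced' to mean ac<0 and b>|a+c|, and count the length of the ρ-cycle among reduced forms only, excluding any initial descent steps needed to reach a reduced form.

D = 781, ⌊√D⌋ = 27
descent: ρ → (13,25,-3)  [lands on river]
river: ρ → (-3,23,21)
river: ρ → (21,19,-5)
river: ρ → (-5,21,17)
river: ρ → (17,13,-9)
river: ρ → (-9,23,7)
river: ρ → (7,19,-15)
river: ρ → (-15,11,11)
river: ρ → (11,11,-15)
river: ρ → (-15,19,7)
river: ρ → (7,23,-9)
river: ρ → (-9,13,17)
river: ρ → (17,21,-5)
river: ρ → (-5,19,21)
river: ρ → (21,23,-3)
river: ρ → (-3,25,13)
river: ρ → (13,27,-1)
river: ρ → (-1,27,13)
ρ-cycle length = 18 (tail of 1 descent step not counted)

18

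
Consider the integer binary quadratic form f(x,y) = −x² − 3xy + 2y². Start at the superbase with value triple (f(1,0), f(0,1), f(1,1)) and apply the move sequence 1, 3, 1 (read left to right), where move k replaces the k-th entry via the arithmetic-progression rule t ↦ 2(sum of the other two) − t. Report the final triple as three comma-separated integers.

start (-1,2,-2) = (f(1,0),f(0,1),f(1,1))
replace slot 1: 2·(2+(-2)) − (-1) = 1 → (1,2,-2)
replace slot 3: 2·(1+2) − (-2) = 8 → (1,2,8)
replace slot 1: 2·(2+8) − 1 = 19 → (19,2,8)

19,2,8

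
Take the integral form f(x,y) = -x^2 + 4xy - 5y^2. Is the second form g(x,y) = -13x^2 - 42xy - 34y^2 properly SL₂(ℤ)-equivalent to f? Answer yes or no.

D₁ = -4, D₂ = -4
f is negative-definite; reduce −f:
−f: translate: b→0 (≡-4 mod 2), so (1,-4,5)→(1,0,1)
−f: reduced (well bottom): (1,0,1) with a≤c, −a<b≤a
flip sign back: reduced form of f is (-1,0,-1)
g is negative-definite; reduce −g:
−g: translate: b→-10 (≡42 mod 26), so (13,42,34)→(13,-10,2)
−g: flip: (13,-10,2)→(2,10,13)
−g: translate: b→2 (≡10 mod 4), so (2,10,13)→(2,2,1)
−g: flip: (2,2,1)→(1,-2,2)
−g: translate: b→0 (≡-2 mod 2), so (1,-2,2)→(1,0,1)
−g: reduced (well bottom): (1,0,1) with a≤c, −a<b≤a
flip sign back: reduced form of g is (-1,0,-1)
reduced forms (-1, 0, -1) vs (-1, 0, -1) ⇒ equivalent

yes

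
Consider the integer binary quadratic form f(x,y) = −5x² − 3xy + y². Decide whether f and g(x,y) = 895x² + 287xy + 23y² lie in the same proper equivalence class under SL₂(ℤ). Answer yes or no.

D₁ = 29, D₂ = 29
river cycle of f (length 2): (1, 5, -1), (-1, 5, 1)
river cycle of g (length 2): (1, 5, -1), (-1, 5, 1)
cycles coincide ⇒ equivalent

yes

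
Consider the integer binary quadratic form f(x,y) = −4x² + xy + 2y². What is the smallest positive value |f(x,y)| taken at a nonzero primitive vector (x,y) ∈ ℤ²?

descent: ρ → (2,3,-3)  [lands on river]
river: ρ → (-3,3,2)
river: ρ → (2,5,-1)
river: ρ → (-1,5,2)
closes: descent 1, river 4
min |a| on river = 1

1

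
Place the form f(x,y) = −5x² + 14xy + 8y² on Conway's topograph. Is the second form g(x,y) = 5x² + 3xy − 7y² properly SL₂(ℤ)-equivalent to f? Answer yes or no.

D₁ = 356, D₂ = 149
discriminants differ ⇒ not SL₂(ℤ)-equivalent

no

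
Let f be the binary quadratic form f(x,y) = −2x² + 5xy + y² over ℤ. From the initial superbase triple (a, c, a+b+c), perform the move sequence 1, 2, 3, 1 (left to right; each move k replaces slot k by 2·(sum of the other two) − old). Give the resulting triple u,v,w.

start (-2,1,4) = (f(1,0),f(0,1),f(1,1))
replace slot 1: 2·(1+4) − (-2) = 12 → (12,1,4)
replace slot 2: 2·(12+4) − 1 = 31 → (12,31,4)
replace slot 3: 2·(12+31) − 4 = 82 → (12,31,82)
replace slot 1: 2·(31+82) − 12 = 214 → (214,31,82)

214,31,82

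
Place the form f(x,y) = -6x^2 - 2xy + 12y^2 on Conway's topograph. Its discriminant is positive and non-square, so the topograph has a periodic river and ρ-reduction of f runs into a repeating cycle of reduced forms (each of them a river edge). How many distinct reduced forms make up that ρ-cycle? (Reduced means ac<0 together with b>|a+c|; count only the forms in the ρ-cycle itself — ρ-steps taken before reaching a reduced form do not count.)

D = 292, ⌊√D⌋ = 17
descent: ρ → (12,2,-6)
descent: ρ → (-6,10,8)  [lands on river]
river: ρ → (8,6,-8)
river: ρ → (-8,10,6)
river: ρ → (6,14,-4)
river: ρ → (-4,10,12)
river: ρ → (12,14,-2)
river: ρ → (-2,14,12)
river: ρ → (12,10,-4)
river: ρ → (-4,14,6)
river: ρ → (6,10,-8)
river: ρ → (-8,6,8)
river: ρ → (8,10,-6)
river: ρ → (-6,14,4)
river: ρ → (4,10,-12)
river: ρ → (-12,14,2)
river: ρ → (2,14,-12)
river: ρ → (-12,10,4)
river: ρ → (4,14,-6)
ρ-cycle length = 18 (tail of 2 descent steps not counted)

18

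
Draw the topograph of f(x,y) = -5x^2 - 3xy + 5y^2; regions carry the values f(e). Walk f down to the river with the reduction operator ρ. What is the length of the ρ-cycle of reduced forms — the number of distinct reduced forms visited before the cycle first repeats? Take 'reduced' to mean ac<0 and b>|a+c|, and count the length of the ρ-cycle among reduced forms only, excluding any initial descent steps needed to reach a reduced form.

D = 109, ⌊√D⌋ = 10
descent: ρ → (5,3,-5)  [lands on river]
river: ρ → (-5,7,3)
river: ρ → (3,5,-7)
river: ρ → (-7,9,1)
river: ρ → (1,9,-7)
river: ρ → (-7,5,3)
river: ρ → (3,7,-5)
river: ρ → (-5,3,5)
river: ρ → (5,7,-3)
river: ρ → (-3,5,7)
river: ρ → (7,9,-1)
river: ρ → (-1,9,7)
river: ρ → (7,5,-3)
river: ρ → (-3,7,5)
ρ-cycle length = 14 (tail of 1 descent step not counted)

14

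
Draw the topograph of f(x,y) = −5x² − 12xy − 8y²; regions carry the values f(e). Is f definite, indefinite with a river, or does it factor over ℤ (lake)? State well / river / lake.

D = b²−4ac = (-12)² − 4·(-5)·(-8) = -16
D < 0 ⇒ definite ⇒ every region one sign ⇒ single well

well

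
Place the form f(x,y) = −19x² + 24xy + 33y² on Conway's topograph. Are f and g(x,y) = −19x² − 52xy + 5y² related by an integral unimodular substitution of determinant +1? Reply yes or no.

D₁ = 3084, D₂ = 3084
river cycle of f (length 18): (33, 42, -10), (-10, 38, 41), (41, 44, -7), (-7, 54, 6), (6, 54, -7), (-7, 44, 41), (41, 38, -10), (-10, 42, 33), (33, 24, -19), (-19, 52, 5), … (8 more)
river cycle of g (length 18): (5, 52, -19), (-19, 24, 33), (33, 42, -10), (-10, 38, 41), (41, 44, -7), (-7, 54, 6), (6, 54, -7), (-7, 44, 41), (41, 38, -10), (-10, 42, 33), … (8 more)
cycles coincide ⇒ equivalent

yes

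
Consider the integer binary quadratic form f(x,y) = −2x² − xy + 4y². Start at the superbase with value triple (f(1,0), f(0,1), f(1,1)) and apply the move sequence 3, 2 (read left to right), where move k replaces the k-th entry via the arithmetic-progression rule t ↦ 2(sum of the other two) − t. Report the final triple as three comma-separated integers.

start (-2,4,1) = (f(1,0),f(0,1),f(1,1))
replace slot 3: 2·((-2)+4) − 1 = 3 → (-2,4,3)
replace slot 2: 2·((-2)+3) − 4 = -2 → (-2,-2,3)

-2,-2,3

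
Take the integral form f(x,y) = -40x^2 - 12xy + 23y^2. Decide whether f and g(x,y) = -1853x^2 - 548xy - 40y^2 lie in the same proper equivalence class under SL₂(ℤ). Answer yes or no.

D₁ = 3824, D₂ = 3824
river cycle of f (length 32): (23, 58, -5), (-5, 52, 56), (56, 60, -1), (-1, 60, 56), (56, 52, -5), (-5, 58, 23), (23, 34, -29), (-29, 24, 28), (28, 32, -25), (-25, 18, 35), … (22 more)
river cycle of g (length 32): (23, 58, -5), (-5, 52, 56), (56, 60, -1), (-1, 60, 56), (56, 52, -5), (-5, 58, 23), (23, 34, -29), (-29, 24, 28), (28, 32, -25), (-25, 18, 35), … (22 more)
cycles coincide ⇒ equivalent

yes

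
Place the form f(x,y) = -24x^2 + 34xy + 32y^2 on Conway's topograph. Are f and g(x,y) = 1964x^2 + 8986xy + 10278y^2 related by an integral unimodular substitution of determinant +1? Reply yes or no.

D₁ = 4228, D₂ = 4228
river cycle of f (length 38): (32, 30, -26), (-26, 22, 36), (36, 50, -12), (-12, 46, 44), (44, 42, -14), (-14, 42, 44), (44, 46, -12), (-12, 50, 36), (36, 22, -26), (-26, 30, 32), … (28 more)
river cycle of g (length 38): (32, 30, -26), (-26, 22, 36), (36, 50, -12), (-12, 46, 44), (44, 42, -14), (-14, 42, 44), (44, 46, -12), (-12, 50, 36), (36, 22, -26), (-26, 30, 32), … (28 more)
cycles coincide ⇒ equivalent

yes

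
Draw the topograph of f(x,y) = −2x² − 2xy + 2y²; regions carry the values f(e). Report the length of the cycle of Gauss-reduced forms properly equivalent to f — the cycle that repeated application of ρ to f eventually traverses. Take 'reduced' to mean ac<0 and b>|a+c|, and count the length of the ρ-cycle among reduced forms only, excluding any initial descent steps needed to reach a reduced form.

D = 20, ⌊√D⌋ = 4
descent: ρ → (2,2,-2)  [lands on river]
river: ρ → (-2,2,2)
ρ-cycle length = 2 (tail of 1 descent step not counted)

2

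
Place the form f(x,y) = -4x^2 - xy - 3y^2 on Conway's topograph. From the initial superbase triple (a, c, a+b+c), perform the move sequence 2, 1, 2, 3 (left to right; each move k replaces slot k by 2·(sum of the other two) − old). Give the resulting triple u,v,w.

start (-4,-3,-8) = (f(1,0),f(0,1),f(1,1))
replace slot 2: 2·((-4)+(-8)) − (-3) = -21 → (-4,-21,-8)
replace slot 1: 2·((-21)+(-8)) − (-4) = -54 → (-54,-21,-8)
replace slot 2: 2·((-54)+(-8)) − (-21) = -103 → (-54,-103,-8)
replace slot 3: 2·((-54)+(-103)) − (-8) = -306 → (-54,-103,-306)

-54,-103,-306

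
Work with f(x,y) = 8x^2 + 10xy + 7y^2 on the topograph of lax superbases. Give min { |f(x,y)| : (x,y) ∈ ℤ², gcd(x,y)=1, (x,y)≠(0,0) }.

translate: b→-6 (≡10 mod 16), so (8,10,7)→(8,-6,5)
flip: (8,-6,5)→(5,6,8)
translate: b→-4 (≡6 mod 10), so (5,6,8)→(5,-4,7)
reduced (well bottom): (5,-4,7) with a≤c, −a<b≤a
well minimum = a = 5

5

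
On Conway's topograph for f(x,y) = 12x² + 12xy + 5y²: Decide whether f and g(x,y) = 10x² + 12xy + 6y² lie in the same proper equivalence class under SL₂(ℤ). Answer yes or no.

D₁ = -96, D₂ = -96
f: flip: (12,12,5)→(5,-12,12)
f: translate: b→-2 (≡-12 mod 10), so (5,-12,12)→(5,-2,5)
f: flip: (5,-2,5)→(5,2,5)
f: reduced (well bottom): (5,2,5) with a≤c, −a<b≤a
g: translate: b→-8 (≡12 mod 20), so (10,12,6)→(10,-8,4)
g: flip: (10,-8,4)→(4,8,10)
g: translate: b→0 (≡8 mod 8), so (4,8,10)→(4,0,6)
g: reduced (well bottom): (4,0,6) with a≤c, −a<b≤a
reduced forms (5, 2, 5) vs (4, 0, 6) ⇒ inequivalent

no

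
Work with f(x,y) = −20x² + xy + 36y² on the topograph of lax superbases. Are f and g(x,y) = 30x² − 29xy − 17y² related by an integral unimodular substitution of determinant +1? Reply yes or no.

D₁ = 2881, D₂ = 2881
river cycle of f (length 82): (-20, 41, 15), (15, 49, -8), (-8, 47, 21), (21, 37, -18), (-18, 35, 23), (23, 11, -30), (-30, 49, 4), (4, 47, -42), (-42, 37, 9), (9, 53, -2), … (72 more)
river cycle of g (length 82): (-17, 29, 30), (30, 31, -16), (-16, 33, 28), (28, 23, -21), (-21, 19, 30), (30, 41, -10), (-10, 39, 34), (34, 29, -15), (-15, 31, 32), (32, 33, -14), … (72 more)
cycles differ ⇒ inequivalent

no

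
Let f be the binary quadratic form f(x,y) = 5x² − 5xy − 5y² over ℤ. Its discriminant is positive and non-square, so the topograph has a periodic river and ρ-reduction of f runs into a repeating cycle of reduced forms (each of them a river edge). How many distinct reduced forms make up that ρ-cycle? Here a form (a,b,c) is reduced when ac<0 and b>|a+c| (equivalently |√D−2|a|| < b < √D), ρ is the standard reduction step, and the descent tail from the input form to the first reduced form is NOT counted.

D = 125, ⌊√D⌋ = 11
descent: ρ → (-5,5,5)  [lands on river]
river: ρ → (5,5,-5)
ρ-cycle length = 2 (tail of 1 descent step not counted)

2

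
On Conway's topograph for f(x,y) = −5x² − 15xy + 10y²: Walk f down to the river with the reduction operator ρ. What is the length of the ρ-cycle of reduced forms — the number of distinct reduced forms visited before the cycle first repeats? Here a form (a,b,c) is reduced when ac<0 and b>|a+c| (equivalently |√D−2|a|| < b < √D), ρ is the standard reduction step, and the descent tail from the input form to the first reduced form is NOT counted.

D = 425, ⌊√D⌋ = 20
descent: ρ → (10,15,-5)  [lands on river]
river: ρ → (-5,15,10)
river: ρ → (10,5,-10)
river: ρ → (-10,15,5)
river: ρ → (5,15,-10)
river: ρ → (-10,5,10)
ρ-cycle length = 6 (tail of 1 descent step not counted)

6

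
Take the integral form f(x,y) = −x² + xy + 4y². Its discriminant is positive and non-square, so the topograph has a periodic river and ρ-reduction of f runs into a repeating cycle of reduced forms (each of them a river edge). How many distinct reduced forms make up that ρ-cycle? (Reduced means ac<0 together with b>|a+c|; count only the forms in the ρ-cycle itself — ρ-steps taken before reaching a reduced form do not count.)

D = 17, ⌊√D⌋ = 4
descent: ρ → (4,-1,-1)
descent: ρ → (-1,3,2)  [lands on river]
river: ρ → (2,1,-2)
river: ρ → (-2,3,1)
river: ρ → (1,3,-2)
river: ρ → (-2,1,2)
river: ρ → (2,3,-1)
ρ-cycle length = 6 (tail of 2 descent steps not counted)

6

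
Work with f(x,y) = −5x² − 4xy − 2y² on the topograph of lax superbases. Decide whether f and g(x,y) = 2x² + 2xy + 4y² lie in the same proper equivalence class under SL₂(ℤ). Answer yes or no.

D₁ = -24, D₂ = -28
discriminants differ ⇒ not SL₂(ℤ)-equivalent

no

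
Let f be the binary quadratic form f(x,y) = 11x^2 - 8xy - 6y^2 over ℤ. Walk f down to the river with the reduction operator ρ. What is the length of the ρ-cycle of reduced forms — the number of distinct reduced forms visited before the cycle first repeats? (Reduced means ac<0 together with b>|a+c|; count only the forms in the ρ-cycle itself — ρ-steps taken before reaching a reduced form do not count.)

D = 328, ⌊√D⌋ = 18
descent: ρ → (-6,8,11)  [lands on river]
river: ρ → (11,14,-3)
river: ρ → (-3,16,6)
river: ρ → (6,8,-11)
river: ρ → (-11,14,3)
river: ρ → (3,16,-6)
ρ-cycle length = 6 (tail of 1 descent step not counted)

6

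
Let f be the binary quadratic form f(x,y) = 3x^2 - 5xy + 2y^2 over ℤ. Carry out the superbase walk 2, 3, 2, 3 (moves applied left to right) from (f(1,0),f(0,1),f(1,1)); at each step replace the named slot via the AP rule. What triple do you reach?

start (3,2,0) = (f(1,0),f(0,1),f(1,1))
replace slot 2: 2·(3+0) − 2 = 4 → (3,4,0)
replace slot 3: 2·(3+4) − 0 = 14 → (3,4,14)
replace slot 2: 2·(3+14) − 4 = 30 → (3,30,14)
replace slot 3: 2·(3+30) − 14 = 52 → (3,30,52)

3,30,52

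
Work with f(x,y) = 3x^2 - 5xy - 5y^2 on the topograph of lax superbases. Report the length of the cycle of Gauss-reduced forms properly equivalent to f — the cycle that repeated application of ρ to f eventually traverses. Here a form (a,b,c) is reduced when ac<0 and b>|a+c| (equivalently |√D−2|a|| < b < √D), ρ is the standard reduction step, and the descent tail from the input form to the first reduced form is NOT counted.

D = 85, ⌊√D⌋ = 9
descent: ρ → (-5,5,3)  [lands on river]
river: ρ → (3,7,-3)
river: ρ → (-3,5,5)
river: ρ → (5,5,-3)
river: ρ → (-3,7,3)
river: ρ → (3,5,-5)
ρ-cycle length = 6 (tail of 1 descent step not counted)

6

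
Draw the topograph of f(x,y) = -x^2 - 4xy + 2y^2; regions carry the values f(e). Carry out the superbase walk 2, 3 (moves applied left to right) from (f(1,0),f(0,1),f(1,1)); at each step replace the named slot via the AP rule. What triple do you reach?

start (-1,2,-3) = (f(1,0),f(0,1),f(1,1))
replace slot 2: 2·((-1)+(-3)) − 2 = -10 → (-1,-10,-3)
replace slot 3: 2·((-1)+(-10)) − (-3) = -19 → (-1,-10,-19)

-1,-10,-19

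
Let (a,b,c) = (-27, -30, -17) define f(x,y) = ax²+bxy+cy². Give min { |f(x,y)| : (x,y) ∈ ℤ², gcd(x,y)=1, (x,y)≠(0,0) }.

translate: b→-24 (≡30 mod 54), so (27,30,17)→(27,-24,14)
flip: (27,-24,14)→(14,24,27)
translate: b→-4 (≡24 mod 28), so (14,24,27)→(14,-4,17)
reduced (well bottom): (14,-4,17) with a≤c, −a<b≤a
well minimum |f| = |-14| = 14 (negative-definite)

14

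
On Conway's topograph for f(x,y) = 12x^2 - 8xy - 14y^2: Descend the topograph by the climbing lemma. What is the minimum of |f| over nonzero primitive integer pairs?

descent: ρ → (-14,8,12)  [lands on river]
river: ρ → (12,16,-10)
river: ρ → (-10,24,4)
river: ρ → (4,24,-10)
river: ρ → (-10,16,12)
river: ρ → (12,8,-14)
river: ρ → (-14,20,6)
river: ρ → (6,16,-20)
river: ρ → (-20,24,2)
river: ρ → (2,24,-20)
river: ρ → (-20,16,6)
river: ρ → (6,20,-14)
closes: descent 1, river 12
min |a| on river = 2

2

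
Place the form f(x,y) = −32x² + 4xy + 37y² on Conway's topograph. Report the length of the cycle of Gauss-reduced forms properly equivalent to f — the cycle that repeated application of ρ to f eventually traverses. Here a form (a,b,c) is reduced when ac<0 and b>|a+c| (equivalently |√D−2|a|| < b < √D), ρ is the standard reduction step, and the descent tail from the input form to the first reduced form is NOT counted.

D = 4752, ⌊√D⌋ = 68
descent: ρ → (37,-4,-32)
descent: ρ → (-32,68,1)  [lands on river]
river: ρ → (1,68,-32)
river: ρ → (-32,60,9)
river: ρ → (9,66,-11)
river: ρ → (-11,66,9)
river: ρ → (9,60,-32)
ρ-cycle length = 6 (tail of 2 descent steps not counted)

6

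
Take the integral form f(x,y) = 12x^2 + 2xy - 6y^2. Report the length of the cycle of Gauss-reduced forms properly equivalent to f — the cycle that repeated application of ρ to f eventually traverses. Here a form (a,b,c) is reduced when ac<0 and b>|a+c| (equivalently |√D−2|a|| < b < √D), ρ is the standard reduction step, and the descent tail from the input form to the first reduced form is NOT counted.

D = 292, ⌊√D⌋ = 17
descent: ρ → (-6,10,8)  [lands on river]
river: ρ → (8,6,-8)
river: ρ → (-8,10,6)
river: ρ → (6,14,-4)
river: ρ → (-4,10,12)
river: ρ → (12,14,-2)
river: ρ → (-2,14,12)
river: ρ → (12,10,-4)
river: ρ → (-4,14,6)
river: ρ → (6,10,-8)
river: ρ → (-8,6,8)
river: ρ → (8,10,-6)
river: ρ → (-6,14,4)
river: ρ → (4,10,-12)
river: ρ → (-12,14,2)
river: ρ → (2,14,-12)
river: ρ → (-12,10,4)
river: ρ → (4,14,-6)
ρ-cycle length = 18 (tail of 1 descent step not counted)

18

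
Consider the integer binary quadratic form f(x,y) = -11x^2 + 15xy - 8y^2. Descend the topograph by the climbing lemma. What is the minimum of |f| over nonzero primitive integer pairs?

translate: b→7 (≡-15 mod 22), so (11,-15,8)→(11,7,4)
flip: (11,7,4)→(4,-7,11)
translate: b→1 (≡-7 mod 8), so (4,-7,11)→(4,1,8)
reduced (well bottom): (4,1,8) with a≤c, −a<b≤a
well minimum |f| = |-4| = 4 (negative-definite)

4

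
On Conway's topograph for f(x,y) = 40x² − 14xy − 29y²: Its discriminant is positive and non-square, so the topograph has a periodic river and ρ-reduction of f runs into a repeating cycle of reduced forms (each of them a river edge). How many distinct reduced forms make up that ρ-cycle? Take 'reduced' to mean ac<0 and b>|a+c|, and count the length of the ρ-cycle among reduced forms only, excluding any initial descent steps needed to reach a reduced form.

D = 4836, ⌊√D⌋ = 69
descent: ρ → (-29,14,40)  [lands on river]
river: ρ → (40,66,-3)
river: ρ → (-3,66,40)
river: ρ → (40,14,-29)
river: ρ → (-29,44,25)
river: ρ → (25,56,-17)
river: ρ → (-17,46,40)
river: ρ → (40,34,-23)
river: ρ → (-23,58,16)
river: ρ → (16,38,-53)
river: ρ → (-53,68,1)
river: ρ → (1,68,-53)
river: ρ → (-53,38,16)
river: ρ → (16,58,-23)
river: ρ → (-23,34,40)
river: ρ → (40,46,-17)
river: ρ → (-17,56,25)
river: ρ → (25,44,-29)
ρ-cycle length = 18 (tail of 1 descent step not counted)

18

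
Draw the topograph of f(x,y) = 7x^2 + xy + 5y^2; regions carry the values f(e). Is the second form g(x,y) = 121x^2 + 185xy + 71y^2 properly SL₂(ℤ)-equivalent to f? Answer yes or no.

D₁ = -139, D₂ = -139
f: flip: (7,1,5)→(5,-1,7)
f: reduced (well bottom): (5,-1,7) with a≤c, −a<b≤a
g: translate: b→-57 (≡185 mod 242), so (121,185,71)→(121,-57,7)
g: flip: (121,-57,7)→(7,57,121)
g: translate: b→1 (≡57 mod 14), so (7,57,121)→(7,1,5)
g: flip: (7,1,5)→(5,-1,7)
g: reduced (well bottom): (5,-1,7) with a≤c, −a<b≤a
reduced forms (5, -1, 7) vs (5, -1, 7) ⇒ equivalent

yes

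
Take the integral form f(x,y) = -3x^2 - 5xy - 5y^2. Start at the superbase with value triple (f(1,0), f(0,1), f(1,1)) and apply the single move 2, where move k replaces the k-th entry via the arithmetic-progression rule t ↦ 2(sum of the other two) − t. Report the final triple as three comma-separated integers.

start (-3,-5,-13) = (f(1,0),f(0,1),f(1,1))
replace slot 2: 2·((-3)+(-13)) − (-5) = -27 → (-3,-27,-13)

-3,-27,-13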